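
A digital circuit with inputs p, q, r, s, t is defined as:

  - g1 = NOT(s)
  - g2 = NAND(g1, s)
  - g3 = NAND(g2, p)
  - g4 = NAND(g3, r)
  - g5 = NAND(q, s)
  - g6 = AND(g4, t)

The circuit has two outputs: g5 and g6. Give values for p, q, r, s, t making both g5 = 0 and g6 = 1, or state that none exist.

p=1, q=1, r=1, s=1, t=1

Check with p=1, q=1, r=1, s=1, t=1:
g1 = NOT(s) = NOT 1 = 0
g2 = NAND(g1, s) = NAND(0, 1) = 1
g3 = NAND(g2, p) = NAND(1, 1) = 0
g4 = NAND(g3, r) = NAND(0, 1) = 1
g5 = NAND(q, s) = NAND(1, 1) = 0
g6 = AND(g4, t) = AND(1, 1) = 1
So g5 = 0 and g6 = 1.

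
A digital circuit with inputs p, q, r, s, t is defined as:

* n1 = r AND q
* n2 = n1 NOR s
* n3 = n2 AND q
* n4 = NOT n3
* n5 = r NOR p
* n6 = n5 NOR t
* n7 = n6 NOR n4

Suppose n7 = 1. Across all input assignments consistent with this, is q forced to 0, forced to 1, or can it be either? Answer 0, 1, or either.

1

n7 = n6 NOR n4 must be 1, so both n6 = 0 and n4 = 0.
n6 = n5 NOR t must be 0, so at least one of n5, t is 1.
n4 = NOT n3 must be 0, so n3 = 1.
Every assignment with n7 = 1 has q = 1; there are 3 such assignment(s).
  p=0, q=1, r=0, s=0, t=0
  p=0, q=1, r=0, s=0, t=1
  p=1, q=1, r=0, s=0, t=1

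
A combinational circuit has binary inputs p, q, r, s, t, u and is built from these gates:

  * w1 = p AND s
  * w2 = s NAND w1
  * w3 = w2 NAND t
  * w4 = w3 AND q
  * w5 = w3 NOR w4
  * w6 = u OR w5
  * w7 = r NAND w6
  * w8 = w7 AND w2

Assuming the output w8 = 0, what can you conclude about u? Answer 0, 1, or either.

either

Both values of u occur among assignments with w8 = 0:
  u=0: p=0, q=0, r=1, s=0, t=1, u=0
  u=1: p=0, q=0, r=1, s=0, t=0, u=1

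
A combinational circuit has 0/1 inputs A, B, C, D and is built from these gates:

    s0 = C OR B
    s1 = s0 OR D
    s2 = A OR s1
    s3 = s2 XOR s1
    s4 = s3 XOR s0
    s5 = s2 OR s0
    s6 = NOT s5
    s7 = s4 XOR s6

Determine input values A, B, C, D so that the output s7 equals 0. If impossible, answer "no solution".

A=1 B=0 C=0 D=1

Check with A=1 B=0 C=0 D=1:
s0 = C OR B = 0 OR 0 = 0
s1 = s0 OR D = 0 OR 1 = 1
s2 = A OR s1 = 1 OR 1 = 1
s3 = s2 XOR s1 = 1 XOR 1 = 0
s4 = s3 XOR s0 = 0 XOR 0 = 0
s5 = s2 OR s0 = 1 OR 0 = 1
s6 = NOT s5 = NOT 1 = 0
s7 = s4 XOR s6 = 0 XOR 0 = 0
So s7 = 0 as required.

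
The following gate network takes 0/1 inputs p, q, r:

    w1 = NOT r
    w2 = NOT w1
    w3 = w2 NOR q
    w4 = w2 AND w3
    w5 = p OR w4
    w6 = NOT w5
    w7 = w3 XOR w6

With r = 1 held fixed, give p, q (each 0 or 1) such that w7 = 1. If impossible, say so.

p=0 q=1

Check with r = 1 and p=0, q=1:
w1 = NOT r = NOT 1 = 0
w2 = NOT w1 = NOT 0 = 1
w3 = w2 NOR q = 1 NOR 1 = 0
w4 = w2 AND w3 = 1 AND 0 = 0
w5 = p OR w4 = 0 OR 0 = 0
w6 = NOT w5 = NOT 0 = 1
w7 = w3 XOR w6 = 0 XOR 1 = 1
So w7 = 1.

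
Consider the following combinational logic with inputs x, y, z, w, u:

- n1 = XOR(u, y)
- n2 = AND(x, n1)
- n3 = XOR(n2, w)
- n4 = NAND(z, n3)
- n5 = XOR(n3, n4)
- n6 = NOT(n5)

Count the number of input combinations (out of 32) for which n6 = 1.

n6 = NOT(n5) must be 1, so n5 = 0.
n5 = XOR(n3, n4) must be 0, so n3 and n4 are equal.
Enumerating the 32 input combinations, 8 give n6 = 1 and 24 give n6 = 0.

8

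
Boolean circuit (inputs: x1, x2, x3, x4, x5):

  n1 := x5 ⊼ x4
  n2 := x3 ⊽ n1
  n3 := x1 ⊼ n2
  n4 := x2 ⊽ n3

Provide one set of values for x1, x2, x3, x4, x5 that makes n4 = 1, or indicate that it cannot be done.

n4 = x2 ⊽ n3 must be 1, so both x2 = 0 and n3 = 0.
n3 = x1 ⊼ n2 must be 0, so both x1 = 1 and n2 = 1.
n2 = x3 ⊽ n1 must be 1, so both x3 = 0 and n1 = 0.
Check with x1=1 x2=0 x3=0 x4=1 x5=1:
n1 = x5 ⊼ x4 = 1 ⊼ 1 = 0
n2 = x3 ⊽ n1 = 0 ⊽ 0 = 1
n3 = x1 ⊼ n2 = 1 ⊼ 1 = 0
n4 = x2 ⊽ n3 = 0 ⊽ 0 = 1
So n4 = 1 as required.

x1=1 x2=0 x3=0 x4=1 x5=1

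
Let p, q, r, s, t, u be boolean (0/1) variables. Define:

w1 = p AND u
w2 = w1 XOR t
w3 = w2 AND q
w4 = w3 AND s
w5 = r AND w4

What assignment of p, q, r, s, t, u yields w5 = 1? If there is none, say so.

p=0, q=1, r=1, s=1, t=1, u=1

w5 = r AND w4 must be 1, so both r = 1 and w4 = 1.
w4 = w3 AND s must be 1, so both w3 = 1 and s = 1.
Check with p=0, q=1, r=1, s=1, t=1, u=1:
w1 = p AND u = 0 AND 1 = 0
w2 = w1 XOR t = 0 XOR 1 = 1
w3 = w2 AND q = 1 AND 1 = 1
w4 = w3 AND s = 1 AND 1 = 1
w5 = r AND w4 = 1 AND 1 = 1
So w5 = 1 as required.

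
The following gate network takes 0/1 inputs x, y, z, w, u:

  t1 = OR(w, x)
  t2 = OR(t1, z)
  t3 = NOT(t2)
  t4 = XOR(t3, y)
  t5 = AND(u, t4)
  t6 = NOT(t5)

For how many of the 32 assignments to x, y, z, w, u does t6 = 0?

8

t6 = NOT(t5) must be 0, so t5 = 1.
t5 = AND(u, t4) must be 1, so both u = 1 and t4 = 1.
Enumerating the 32 input combinations, 8 give t6 = 0 and 24 give t6 = 1.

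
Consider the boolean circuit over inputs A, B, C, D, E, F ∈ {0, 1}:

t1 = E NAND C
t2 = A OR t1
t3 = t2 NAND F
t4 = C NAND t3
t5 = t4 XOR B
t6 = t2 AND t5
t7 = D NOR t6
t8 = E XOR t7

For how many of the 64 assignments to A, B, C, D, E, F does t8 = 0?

t8 = E XOR t7 must be 0, so E and t7 are equal.
Enumerating the 64 input combinations, 34 give t8 = 0 and 30 give t8 = 1.

34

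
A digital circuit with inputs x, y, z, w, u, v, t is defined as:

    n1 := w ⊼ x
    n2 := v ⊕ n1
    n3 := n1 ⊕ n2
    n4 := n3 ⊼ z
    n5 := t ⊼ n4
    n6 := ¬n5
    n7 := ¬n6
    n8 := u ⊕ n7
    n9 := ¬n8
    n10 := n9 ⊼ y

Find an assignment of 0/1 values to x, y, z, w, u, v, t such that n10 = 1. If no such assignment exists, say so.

x=1, y=0, z=1, w=0, u=1, v=0, t=0

Check with x=1, y=0, z=1, w=0, u=1, v=0, t=0:
n1 = w ⊼ x = 0 ⊼ 1 = 1
n2 = v ⊕ n1 = 0 ⊕ 1 = 1
n3 = n1 ⊕ n2 = 1 ⊕ 1 = 0
n4 = n3 ⊼ z = 0 ⊼ 1 = 1
n5 = t ⊼ n4 = 0 ⊼ 1 = 1
n6 = ¬n5 = ¬1 = 0
n7 = ¬n6 = ¬0 = 1
n8 = u ⊕ n7 = 1 ⊕ 1 = 0
n9 = ¬n8 = ¬0 = 1
n10 = n9 ⊼ y = 1 ⊼ 0 = 1
So n10 = 1 as required.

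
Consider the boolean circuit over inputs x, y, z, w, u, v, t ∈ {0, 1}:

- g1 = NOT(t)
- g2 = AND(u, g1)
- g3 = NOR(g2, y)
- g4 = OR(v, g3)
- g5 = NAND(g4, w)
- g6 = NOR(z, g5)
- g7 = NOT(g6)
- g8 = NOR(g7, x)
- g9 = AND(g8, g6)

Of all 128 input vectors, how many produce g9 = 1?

g9 = AND(g8, g6) must be 1, so both g8 = 1 and g6 = 1.
g8 = NOR(g7, x) must be 1, so both g7 = 0 and x = 0.
g6 = NOR(z, g5) must be 1, so both z = 0 and g5 = 0.
Enumerating the 128 input combinations, 11 give g9 = 1 and 117 give g9 = 0.

11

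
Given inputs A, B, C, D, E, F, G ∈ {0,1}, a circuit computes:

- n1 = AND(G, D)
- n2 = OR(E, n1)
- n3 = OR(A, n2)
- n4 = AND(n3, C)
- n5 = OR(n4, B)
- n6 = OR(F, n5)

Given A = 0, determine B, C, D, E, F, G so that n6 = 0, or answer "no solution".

B=0, C=0, D=1, E=0, F=0, G=0

Check with A = 0 and B=0, C=0, D=1, E=0, F=0, G=0:
n1 = AND(G, D) = AND(0, 1) = 0
n2 = OR(E, n1) = OR(0, 0) = 0
n3 = OR(A, n2) = OR(0, 0) = 0
n4 = AND(n3, C) = AND(0, 0) = 0
n5 = OR(n4, B) = OR(0, 0) = 0
n6 = OR(F, n5) = OR(0, 0) = 0
So n6 = 0.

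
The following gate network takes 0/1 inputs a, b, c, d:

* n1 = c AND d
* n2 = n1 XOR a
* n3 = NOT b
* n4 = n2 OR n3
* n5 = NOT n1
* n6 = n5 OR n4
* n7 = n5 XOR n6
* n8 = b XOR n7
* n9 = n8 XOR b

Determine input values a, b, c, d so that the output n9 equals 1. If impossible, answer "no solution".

a=0, b=1, c=1, d=1

n9 = n8 XOR b must be 1, so n8 and b differ.
Check with a=0, b=1, c=1, d=1:
n1 = c AND d = 1 AND 1 = 1
n2 = n1 XOR a = 1 XOR 0 = 1
n3 = NOT b = NOT 1 = 0
n4 = n2 OR n3 = 1 OR 0 = 1
n5 = NOT n1 = NOT 1 = 0
n6 = n5 OR n4 = 0 OR 1 = 1
n7 = n5 XOR n6 = 0 XOR 1 = 1
n8 = b XOR n7 = 1 XOR 1 = 0
n9 = n8 XOR b = 0 XOR 1 = 1
So n9 = 1 as required.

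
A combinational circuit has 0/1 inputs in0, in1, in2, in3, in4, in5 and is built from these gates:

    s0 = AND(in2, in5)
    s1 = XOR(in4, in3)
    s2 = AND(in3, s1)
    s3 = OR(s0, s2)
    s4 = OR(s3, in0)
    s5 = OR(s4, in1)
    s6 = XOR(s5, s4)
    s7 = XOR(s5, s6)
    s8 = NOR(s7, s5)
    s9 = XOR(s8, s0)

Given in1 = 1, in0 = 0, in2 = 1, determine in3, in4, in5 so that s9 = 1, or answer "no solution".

s9 = XOR(s8, s0) must be 1, so s8 and s0 differ.
Check with in1 = 1, in0 = 0, in2 = 1 and in3=0, in4=1, in5=1:
s0 = AND(in2, in5) = AND(1, 1) = 1
s1 = XOR(in4, in3) = XOR(1, 0) = 1
s2 = AND(in3, s1) = AND(0, 1) = 0
s3 = OR(s0, s2) = OR(1, 0) = 1
s4 = OR(s3, in0) = OR(1, 0) = 1
s5 = OR(s4, in1) = OR(1, 1) = 1
s6 = XOR(s5, s4) = XOR(1, 1) = 0
s7 = XOR(s5, s6) = XOR(1, 0) = 1
s8 = NOR(s7, s5) = NOR(1, 1) = 0
s9 = XOR(s8, s0) = XOR(0, 1) = 1
So s9 = 1.

in3=0, in4=1, in5=1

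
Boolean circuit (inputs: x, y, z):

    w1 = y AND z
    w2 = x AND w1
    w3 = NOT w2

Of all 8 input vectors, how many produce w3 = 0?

w3 = NOT w2 must be 0, so w2 = 1.
Satisfying assignments:
  x=1, y=1, z=1

1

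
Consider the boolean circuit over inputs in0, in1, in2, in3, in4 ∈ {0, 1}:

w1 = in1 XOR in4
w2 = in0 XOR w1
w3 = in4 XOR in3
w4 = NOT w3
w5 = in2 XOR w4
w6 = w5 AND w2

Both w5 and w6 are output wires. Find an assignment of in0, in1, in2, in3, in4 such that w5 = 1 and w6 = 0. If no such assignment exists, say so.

Check with in0=1 in1=1 in2=0 in3=0 in4=0:
w1 = in1 XOR in4 = 1 XOR 0 = 1
w2 = in0 XOR w1 = 1 XOR 1 = 0
w3 = in4 XOR in3 = 0 XOR 0 = 0
w4 = NOT w3 = NOT 0 = 1
w5 = in2 XOR w4 = 0 XOR 1 = 1
w6 = w5 AND w2 = 1 AND 0 = 0
So w5 = 1 and w6 = 0.

in0=1 in1=1 in2=0 in3=0 in4=0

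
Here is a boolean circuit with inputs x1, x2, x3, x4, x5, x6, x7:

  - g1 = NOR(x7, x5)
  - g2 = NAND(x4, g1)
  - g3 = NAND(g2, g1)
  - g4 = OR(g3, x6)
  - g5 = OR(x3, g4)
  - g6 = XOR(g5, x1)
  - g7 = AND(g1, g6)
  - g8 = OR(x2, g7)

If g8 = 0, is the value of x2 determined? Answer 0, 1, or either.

g8 = OR(x2, g7) must be 0, so both x2 = 0 and g7 = 0.
g7 = AND(g1, g6) must be 0, so at least one of g1, g6 is 0.
Every assignment with g8 = 0 has x2 = 0; there are 56 such assignment(s).

0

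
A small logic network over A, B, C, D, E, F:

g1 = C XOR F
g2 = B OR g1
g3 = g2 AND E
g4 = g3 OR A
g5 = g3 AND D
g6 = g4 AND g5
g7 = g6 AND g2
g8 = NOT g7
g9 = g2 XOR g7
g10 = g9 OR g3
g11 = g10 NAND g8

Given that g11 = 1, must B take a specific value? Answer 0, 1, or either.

either

Both values of B occur among assignments with g11 = 1:
  B=0: A=0, B=0, C=0, D=0, E=0, F=0
  B=1: A=0, B=1, C=0, D=1, E=1, F=0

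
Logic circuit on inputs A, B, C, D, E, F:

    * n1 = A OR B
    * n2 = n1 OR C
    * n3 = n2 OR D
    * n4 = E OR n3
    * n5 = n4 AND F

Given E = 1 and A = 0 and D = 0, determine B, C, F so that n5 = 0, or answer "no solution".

n5 = n4 AND F must be 0, so at least one of n4, F is 0.
Check with E = 1 and A = 0 and D = 0 and B=0, C=1, F=0:
n1 = A OR B = 0 OR 0 = 0
n2 = n1 OR C = 0 OR 1 = 1
n3 = n2 OR D = 1 OR 0 = 1
n4 = E OR n3 = 1 OR 1 = 1
n5 = n4 AND F = 1 AND 0 = 0
So n5 = 0.

B=0 C=1 F=0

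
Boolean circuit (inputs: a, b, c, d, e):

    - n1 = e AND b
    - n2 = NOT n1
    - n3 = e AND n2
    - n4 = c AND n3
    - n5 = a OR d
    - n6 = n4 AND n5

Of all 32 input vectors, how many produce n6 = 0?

n6 = n4 AND n5 must be 0, so at least one of n4, n5 is 0.
Enumerating the 32 input combinations, 29 give n6 = 0 and 3 give n6 = 1.

29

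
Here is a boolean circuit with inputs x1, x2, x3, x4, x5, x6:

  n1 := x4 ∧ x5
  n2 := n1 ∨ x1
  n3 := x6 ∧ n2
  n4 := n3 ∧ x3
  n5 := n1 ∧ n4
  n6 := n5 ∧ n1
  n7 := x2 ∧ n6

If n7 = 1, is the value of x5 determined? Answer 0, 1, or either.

1

n7 = x2 ∧ n6 must be 1, so both x2 = 1 and n6 = 1.
Every assignment with n7 = 1 has x5 = 1; there are 2 such assignment(s).
  x1=0, x2=1, x3=1, x4=1, x5=1, x6=1
  x1=1, x2=1, x3=1, x4=1, x5=1, x6=1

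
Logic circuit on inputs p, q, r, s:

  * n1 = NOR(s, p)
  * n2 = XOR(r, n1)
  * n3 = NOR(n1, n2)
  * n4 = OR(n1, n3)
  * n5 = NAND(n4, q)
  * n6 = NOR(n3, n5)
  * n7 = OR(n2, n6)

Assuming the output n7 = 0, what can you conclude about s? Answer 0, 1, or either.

either

Both values of s occur among assignments with n7 = 0:
  s=0: p=0, q=0, r=1, s=0
  s=1: p=0, q=0, r=0, s=1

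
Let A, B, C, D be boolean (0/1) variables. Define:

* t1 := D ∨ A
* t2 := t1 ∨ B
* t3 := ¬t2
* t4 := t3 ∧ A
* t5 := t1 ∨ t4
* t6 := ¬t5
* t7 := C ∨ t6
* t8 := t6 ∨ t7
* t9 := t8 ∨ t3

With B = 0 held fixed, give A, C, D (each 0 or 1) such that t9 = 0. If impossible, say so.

Check with B = 0 and A=1, C=0, D=0:
t1 = D ∨ A = 0 ∨ 1 = 1
t2 = t1 ∨ B = 1 ∨ 0 = 1
t3 = ¬t2 = ¬1 = 0
t4 = t3 ∧ A = 0 ∧ 1 = 0
t5 = t1 ∨ t4 = 1 ∨ 0 = 1
t6 = ¬t5 = ¬1 = 0
t7 = C ∨ t6 = 0 ∨ 0 = 0
t8 = t6 ∨ t7 = 0 ∨ 0 = 0
t9 = t8 ∨ t3 = 0 ∨ 0 = 0
So t9 = 0.

A=1, C=0, D=0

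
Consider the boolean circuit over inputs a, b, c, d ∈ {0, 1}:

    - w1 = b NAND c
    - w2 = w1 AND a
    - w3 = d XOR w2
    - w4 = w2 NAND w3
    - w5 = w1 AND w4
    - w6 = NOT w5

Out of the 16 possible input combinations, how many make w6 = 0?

9

w6 = NOT w5 must be 0, so w5 = 1.
w5 = w1 AND w4 must be 1, so both w1 = 1 and w4 = 1.
Enumerating the 16 input combinations, 9 give w6 = 0 and 7 give w6 = 1.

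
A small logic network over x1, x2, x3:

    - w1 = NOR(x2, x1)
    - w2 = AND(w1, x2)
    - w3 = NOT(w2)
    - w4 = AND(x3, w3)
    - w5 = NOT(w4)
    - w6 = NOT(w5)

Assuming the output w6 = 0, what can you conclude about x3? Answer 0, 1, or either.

w6 = NOT(w5) must be 0, so w5 = 1.
w5 = NOT(w4) must be 1, so w4 = 0.
Every assignment with w6 = 0 has x3 = 0; there are 4 such assignment(s).
  x1=0, x2=0, x3=0
  x1=0, x2=1, x3=0
  x1=1, x2=0, x3=0
  x1=1, x2=1, x3=0

0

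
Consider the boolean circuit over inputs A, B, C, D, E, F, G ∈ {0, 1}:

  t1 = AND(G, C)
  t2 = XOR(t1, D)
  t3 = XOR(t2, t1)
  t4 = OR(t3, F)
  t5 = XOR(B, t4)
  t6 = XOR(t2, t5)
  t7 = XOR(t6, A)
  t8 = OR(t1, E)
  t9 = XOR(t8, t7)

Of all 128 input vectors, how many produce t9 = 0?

64

t9 = XOR(t8, t7) must be 0, so t8 and t7 are equal.
Enumerating the 128 input combinations, 64 give t9 = 0 and 64 give t9 = 1.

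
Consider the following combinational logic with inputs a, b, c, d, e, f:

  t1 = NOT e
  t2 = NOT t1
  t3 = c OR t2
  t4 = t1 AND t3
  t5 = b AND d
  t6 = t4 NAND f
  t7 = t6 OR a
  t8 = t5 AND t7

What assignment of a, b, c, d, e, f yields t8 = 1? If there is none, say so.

t8 = t5 AND t7 must be 1, so both t5 = 1 and t7 = 1.
t5 = b AND d must be 1, so both b = 1 and d = 1.
Check with a=0, b=1, c=0, d=1, e=0, f=0:
t1 = NOT e = NOT 0 = 1
t2 = NOT t1 = NOT 1 = 0
t3 = c OR t2 = 0 OR 0 = 0
t4 = t1 AND t3 = 1 AND 0 = 0
t5 = b AND d = 1 AND 1 = 1
t6 = t4 NAND f = 0 NAND 0 = 1
t7 = t6 OR a = 1 OR 0 = 1
t8 = t5 AND t7 = 1 AND 1 = 1
So t8 = 1 as required.

a=0, b=1, c=0, d=1, e=0, f=0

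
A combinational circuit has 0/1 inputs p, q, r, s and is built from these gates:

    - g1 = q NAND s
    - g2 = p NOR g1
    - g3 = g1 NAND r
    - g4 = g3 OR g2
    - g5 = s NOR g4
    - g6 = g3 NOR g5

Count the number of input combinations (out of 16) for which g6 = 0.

14

g6 = g3 NOR g5 must be 0, so at least one of g3, g5 is 1.
Enumerating the 16 input combinations, 14 give g6 = 0 and 2 give g6 = 1.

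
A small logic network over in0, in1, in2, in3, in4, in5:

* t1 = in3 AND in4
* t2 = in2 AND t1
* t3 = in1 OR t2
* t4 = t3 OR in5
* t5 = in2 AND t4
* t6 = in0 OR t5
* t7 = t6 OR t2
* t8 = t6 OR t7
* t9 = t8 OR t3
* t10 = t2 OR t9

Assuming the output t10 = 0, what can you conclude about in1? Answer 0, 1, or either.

t10 = t2 OR t9 must be 0, so both t2 = 0 and t9 = 0.
t2 = in2 AND t1 must be 0, so at least one of in2, t1 is 0.
t9 = t8 OR t3 must be 0, so both t8 = 0 and t3 = 0.
Every assignment with t10 = 0 has in1 = 0; there are 11 such assignment(s).

0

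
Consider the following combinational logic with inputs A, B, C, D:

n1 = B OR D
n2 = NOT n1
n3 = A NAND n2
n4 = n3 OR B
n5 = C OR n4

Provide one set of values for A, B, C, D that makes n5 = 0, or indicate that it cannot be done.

A=1, B=0, C=0, D=0

Check with A=1, B=0, C=0, D=0:
n1 = B OR D = 0 OR 0 = 0
n2 = NOT n1 = NOT 0 = 1
n3 = A NAND n2 = 1 NAND 1 = 0
n4 = n3 OR B = 0 OR 0 = 0
n5 = C OR n4 = 0 OR 0 = 0
So n5 = 0 as required.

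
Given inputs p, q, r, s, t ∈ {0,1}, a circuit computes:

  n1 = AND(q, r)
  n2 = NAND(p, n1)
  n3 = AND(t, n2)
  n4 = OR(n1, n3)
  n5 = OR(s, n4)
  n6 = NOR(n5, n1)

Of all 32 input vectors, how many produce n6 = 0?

26

n6 = NOR(n5, n1) must be 0, so at least one of n5, n1 is 1.
Enumerating the 32 input combinations, 26 give n6 = 0 and 6 give n6 = 1.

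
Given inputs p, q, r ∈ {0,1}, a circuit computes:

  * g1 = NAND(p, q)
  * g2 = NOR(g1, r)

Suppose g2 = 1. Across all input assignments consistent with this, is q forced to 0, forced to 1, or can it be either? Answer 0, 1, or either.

1

g2 = NOR(g1, r) must be 1, so both g1 = 0 and r = 0.
g1 = NAND(p, q) must be 0, so both p = 1 and q = 1.
Every assignment with g2 = 1 has q = 1; there are 1 such assignment(s).
  p=1, q=1, r=0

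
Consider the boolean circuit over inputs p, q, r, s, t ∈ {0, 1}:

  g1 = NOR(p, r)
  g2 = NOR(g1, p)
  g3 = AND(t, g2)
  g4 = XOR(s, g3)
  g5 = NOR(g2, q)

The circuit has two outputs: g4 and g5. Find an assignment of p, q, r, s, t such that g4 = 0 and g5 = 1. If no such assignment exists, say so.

p=0 q=0 r=0 s=0 t=1

Check with p=0 q=0 r=0 s=0 t=1:
g1 = NOR(p, r) = NOR(0, 0) = 1
g2 = NOR(g1, p) = NOR(1, 0) = 0
g3 = AND(t, g2) = AND(1, 0) = 0
g4 = XOR(s, g3) = XOR(0, 0) = 0
g5 = NOR(g2, q) = NOR(0, 0) = 1
So g4 = 0 and g5 = 1.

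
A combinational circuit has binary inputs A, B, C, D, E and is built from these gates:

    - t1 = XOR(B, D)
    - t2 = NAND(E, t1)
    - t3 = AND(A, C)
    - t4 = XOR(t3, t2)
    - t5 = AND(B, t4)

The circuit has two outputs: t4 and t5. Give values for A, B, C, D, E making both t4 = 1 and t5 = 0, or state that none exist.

Check with A=0 B=0 C=1 D=0 E=0:
t1 = XOR(B, D) = XOR(0, 0) = 0
t2 = NAND(E, t1) = NAND(0, 0) = 1
t3 = AND(A, C) = AND(0, 1) = 0
t4 = XOR(t3, t2) = XOR(0, 1) = 1
t5 = AND(B, t4) = AND(0, 1) = 0
So t4 = 1 and t5 = 0.

A=0 B=0 C=1 D=0 E=0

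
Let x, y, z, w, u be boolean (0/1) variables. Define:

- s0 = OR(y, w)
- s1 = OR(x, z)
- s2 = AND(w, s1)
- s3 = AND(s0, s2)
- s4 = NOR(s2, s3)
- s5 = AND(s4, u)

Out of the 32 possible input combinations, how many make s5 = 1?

10

s5 = AND(s4, u) must be 1, so both s4 = 1 and u = 1.
Enumerating the 32 input combinations, 10 give s5 = 1 and 22 give s5 = 0.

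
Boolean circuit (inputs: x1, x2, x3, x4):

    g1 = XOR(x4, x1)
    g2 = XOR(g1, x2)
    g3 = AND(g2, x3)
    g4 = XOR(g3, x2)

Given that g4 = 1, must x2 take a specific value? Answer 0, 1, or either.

either

Both values of x2 occur among assignments with g4 = 1:
  x2=0: x1=0, x2=0, x3=1, x4=1
  x2=1: x1=0, x2=1, x3=0, x4=0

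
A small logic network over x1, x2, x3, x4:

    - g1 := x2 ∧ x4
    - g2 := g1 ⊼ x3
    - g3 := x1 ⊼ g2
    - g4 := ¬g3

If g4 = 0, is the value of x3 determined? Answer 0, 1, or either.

either

Both values of x3 occur among assignments with g4 = 0:
  x3=0: x1=0, x2=0, x3=0, x4=0
  x3=1: x1=0, x2=0, x3=1, x4=0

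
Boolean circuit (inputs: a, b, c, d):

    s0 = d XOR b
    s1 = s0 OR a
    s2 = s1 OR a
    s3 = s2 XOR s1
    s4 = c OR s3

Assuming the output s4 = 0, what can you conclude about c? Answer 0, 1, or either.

0

s4 = c OR s3 must be 0, so both c = 0 and s3 = 0.
s3 = s2 XOR s1 must be 0, so s2 and s1 are equal.
Every assignment with s4 = 0 has c = 0; there are 8 such assignment(s).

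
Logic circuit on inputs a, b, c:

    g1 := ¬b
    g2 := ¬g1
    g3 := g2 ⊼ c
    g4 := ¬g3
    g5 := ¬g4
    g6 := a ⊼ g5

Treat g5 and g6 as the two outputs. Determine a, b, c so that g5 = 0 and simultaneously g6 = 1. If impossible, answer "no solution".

Check with a=0 b=1 c=1:
g1 = ¬b = ¬1 = 0
g2 = ¬g1 = ¬0 = 1
g3 = g2 ⊼ c = 1 ⊼ 1 = 0
g4 = ¬g3 = ¬0 = 1
g5 = ¬g4 = ¬1 = 0
g6 = a ⊼ g5 = 0 ⊼ 0 = 1
So g5 = 0 and g6 = 1.

a=0 b=1 c=1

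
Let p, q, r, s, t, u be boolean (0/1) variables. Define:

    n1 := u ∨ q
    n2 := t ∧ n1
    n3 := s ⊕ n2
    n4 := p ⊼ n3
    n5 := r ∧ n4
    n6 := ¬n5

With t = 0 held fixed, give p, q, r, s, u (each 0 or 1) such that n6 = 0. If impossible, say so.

p=1, q=0, r=1, s=0, u=1

n6 = ¬n5 must be 0, so n5 = 1.
n5 = r ∧ n4 must be 1, so both r = 1 and n4 = 1.
Check with t = 0 and p=1, q=0, r=1, s=0, u=1:
n1 = u ∨ q = 1 ∨ 0 = 1
n2 = t ∧ n1 = 0 ∧ 1 = 0
n3 = s ⊕ n2 = 0 ⊕ 0 = 0
n4 = p ⊼ n3 = 1 ⊼ 0 = 1
n5 = r ∧ n4 = 1 ∧ 1 = 1
n6 = ¬n5 = ¬1 = 0
So n6 = 0.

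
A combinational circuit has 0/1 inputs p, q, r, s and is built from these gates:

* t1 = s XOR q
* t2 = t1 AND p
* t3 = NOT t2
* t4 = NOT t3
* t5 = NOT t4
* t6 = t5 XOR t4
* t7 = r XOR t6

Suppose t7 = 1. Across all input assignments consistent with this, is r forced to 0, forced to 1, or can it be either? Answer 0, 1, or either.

0

t7 = r XOR t6 must be 1, so r and t6 differ.
Every assignment with t7 = 1 has r = 0; there are 8 such assignment(s).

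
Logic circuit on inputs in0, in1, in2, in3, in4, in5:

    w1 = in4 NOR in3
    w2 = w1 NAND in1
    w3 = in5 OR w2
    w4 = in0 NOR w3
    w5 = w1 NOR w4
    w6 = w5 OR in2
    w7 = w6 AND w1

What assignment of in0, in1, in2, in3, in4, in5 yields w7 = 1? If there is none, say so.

w7 = w6 AND w1 must be 1, so both w6 = 1 and w1 = 1.
w6 = w5 OR in2 must be 1, so at least one of w5, in2 is 1.
Check with in0=0 in1=1 in2=1 in3=0 in4=0 in5=0:
w1 = in4 NOR in3 = 0 NOR 0 = 1
w2 = w1 NAND in1 = 1 NAND 1 = 0
w3 = in5 OR w2 = 0 OR 0 = 0
w4 = in0 NOR w3 = 0 NOR 0 = 1
w5 = w1 NOR w4 = 1 NOR 1 = 0
w6 = w5 OR in2 = 0 OR 1 = 1
w7 = w6 AND w1 = 1 AND 1 = 1
So w7 = 1 as required.

in0=0 in1=1 in2=1 in3=0 in4=0 in5=0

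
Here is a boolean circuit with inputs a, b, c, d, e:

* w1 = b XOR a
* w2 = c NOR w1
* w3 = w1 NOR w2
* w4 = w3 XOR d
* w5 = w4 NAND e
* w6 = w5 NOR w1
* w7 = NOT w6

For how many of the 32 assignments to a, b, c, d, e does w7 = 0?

w7 = NOT w6 must be 0, so w6 = 1.
w6 = w5 NOR w1 must be 1, so both w5 = 0 and w1 = 0.
Satisfying assignments:
  a=0, b=0, c=0, d=1, e=1
  a=0, b=0, c=1, d=0, e=1
  a=1, b=1, c=0, d=1, e=1
  a=1, b=1, c=1, d=0, e=1

4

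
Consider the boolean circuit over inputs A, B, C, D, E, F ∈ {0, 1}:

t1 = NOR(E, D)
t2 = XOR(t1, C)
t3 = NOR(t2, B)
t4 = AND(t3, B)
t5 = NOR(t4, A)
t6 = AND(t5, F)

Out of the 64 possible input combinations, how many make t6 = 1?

16

t6 = AND(t5, F) must be 1, so both t5 = 1 and F = 1.
Enumerating the 64 input combinations, 16 give t6 = 1 and 48 give t6 = 0.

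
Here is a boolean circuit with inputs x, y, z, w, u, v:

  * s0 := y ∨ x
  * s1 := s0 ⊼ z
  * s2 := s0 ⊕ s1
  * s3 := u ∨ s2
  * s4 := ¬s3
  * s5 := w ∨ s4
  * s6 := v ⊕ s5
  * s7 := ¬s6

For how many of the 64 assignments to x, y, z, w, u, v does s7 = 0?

s7 = ¬s6 must be 0, so s6 = 1.
Enumerating the 64 input combinations, 32 give s7 = 0 and 32 give s7 = 1.

32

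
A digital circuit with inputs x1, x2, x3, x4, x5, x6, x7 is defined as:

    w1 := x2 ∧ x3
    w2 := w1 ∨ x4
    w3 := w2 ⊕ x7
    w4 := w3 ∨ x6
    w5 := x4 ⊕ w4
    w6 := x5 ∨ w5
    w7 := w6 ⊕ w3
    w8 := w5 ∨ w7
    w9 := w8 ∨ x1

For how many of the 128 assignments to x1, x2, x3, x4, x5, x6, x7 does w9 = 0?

16

w9 = w8 ∨ x1 must be 0, so both w8 = 0 and x1 = 0.
w8 = w5 ∨ w7 must be 0, so both w5 = 0 and w7 = 0.
Enumerating the 128 input combinations, 16 give w9 = 0 and 112 give w9 = 1.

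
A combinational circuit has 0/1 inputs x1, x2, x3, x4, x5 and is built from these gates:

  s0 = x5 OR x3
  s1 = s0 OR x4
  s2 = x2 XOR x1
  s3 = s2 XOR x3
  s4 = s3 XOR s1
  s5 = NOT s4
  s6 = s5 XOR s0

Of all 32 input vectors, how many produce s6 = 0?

s6 = s5 XOR s0 must be 0, so s5 and s0 are equal.
Enumerating the 32 input combinations, 16 give s6 = 0 and 16 give s6 = 1.

16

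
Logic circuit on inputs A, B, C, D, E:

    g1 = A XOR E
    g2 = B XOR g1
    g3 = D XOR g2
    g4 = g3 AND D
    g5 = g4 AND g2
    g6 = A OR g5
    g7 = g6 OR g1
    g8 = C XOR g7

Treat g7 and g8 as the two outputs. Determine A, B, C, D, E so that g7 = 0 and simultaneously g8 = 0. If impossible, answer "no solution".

Check with A=0, B=0, C=0, D=1, E=0:
g1 = A XOR E = 0 XOR 0 = 0
g2 = B XOR g1 = 0 XOR 0 = 0
g3 = D XOR g2 = 1 XOR 0 = 1
g4 = g3 AND D = 1 AND 1 = 1
g5 = g4 AND g2 = 1 AND 0 = 0
g6 = A OR g5 = 0 OR 0 = 0
g7 = g6 OR g1 = 0 OR 0 = 0
g8 = C XOR g7 = 0 XOR 0 = 0
So g7 = 0 and g8 = 0.

A=0, B=0, C=0, D=1, E=0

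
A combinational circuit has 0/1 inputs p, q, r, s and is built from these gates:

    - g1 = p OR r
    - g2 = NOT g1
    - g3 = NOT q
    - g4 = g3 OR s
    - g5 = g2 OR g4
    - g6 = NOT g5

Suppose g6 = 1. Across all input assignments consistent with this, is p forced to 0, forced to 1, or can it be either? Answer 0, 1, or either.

either

Both values of p occur among assignments with g6 = 1:
  p=0: p=0, q=1, r=1, s=0
  p=1: p=1, q=1, r=0, s=0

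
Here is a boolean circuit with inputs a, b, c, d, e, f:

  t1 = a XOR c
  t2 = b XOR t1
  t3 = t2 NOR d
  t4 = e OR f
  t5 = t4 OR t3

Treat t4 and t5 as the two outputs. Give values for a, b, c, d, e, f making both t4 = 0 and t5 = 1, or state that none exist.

a=1, b=0, c=1, d=0, e=0, f=0

Check with a=1, b=0, c=1, d=0, e=0, f=0:
t1 = a XOR c = 1 XOR 1 = 0
t2 = b XOR t1 = 0 XOR 0 = 0
t3 = t2 NOR d = 0 NOR 0 = 1
t4 = e OR f = 0 OR 0 = 0
t5 = t4 OR t3 = 0 OR 1 = 1
So t4 = 0 and t5 = 1.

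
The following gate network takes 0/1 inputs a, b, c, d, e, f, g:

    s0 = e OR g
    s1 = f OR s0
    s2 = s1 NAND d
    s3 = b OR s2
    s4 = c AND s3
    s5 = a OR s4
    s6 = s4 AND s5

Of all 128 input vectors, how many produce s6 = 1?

50

s6 = s4 AND s5 must be 1, so both s4 = 1 and s5 = 1.
s4 = c AND s3 must be 1, so both c = 1 and s3 = 1.
Enumerating the 128 input combinations, 50 give s6 = 1 and 78 give s6 = 0.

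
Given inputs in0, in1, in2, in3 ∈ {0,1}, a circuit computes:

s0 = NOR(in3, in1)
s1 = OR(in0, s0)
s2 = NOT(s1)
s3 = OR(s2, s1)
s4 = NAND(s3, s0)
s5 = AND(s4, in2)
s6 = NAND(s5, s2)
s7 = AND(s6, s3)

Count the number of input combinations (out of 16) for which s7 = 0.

s7 = AND(s6, s3) must be 0, so at least one of s6, s3 is 0.
Satisfying assignments:
  in0=0, in1=0, in2=1, in3=1
  in0=0, in1=1, in2=1, in3=0
  in0=0, in1=1, in2=1, in3=1

3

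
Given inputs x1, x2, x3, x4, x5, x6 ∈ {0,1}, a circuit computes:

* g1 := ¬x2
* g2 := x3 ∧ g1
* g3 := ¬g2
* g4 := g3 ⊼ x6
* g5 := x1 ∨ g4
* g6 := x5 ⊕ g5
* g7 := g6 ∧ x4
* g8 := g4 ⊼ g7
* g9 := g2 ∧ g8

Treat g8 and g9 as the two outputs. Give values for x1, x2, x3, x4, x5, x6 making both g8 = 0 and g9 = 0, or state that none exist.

x1=0, x2=0, x3=1, x4=1, x5=0, x6=1

Check with x1=0, x2=0, x3=1, x4=1, x5=0, x6=1:
g1 = ¬x2 = ¬0 = 1
g2 = x3 ∧ g1 = 1 ∧ 1 = 1
g3 = ¬g2 = ¬1 = 0
g4 = g3 ⊼ x6 = 0 ⊼ 1 = 1
g5 = x1 ∨ g4 = 0 ∨ 1 = 1
g6 = x5 ⊕ g5 = 0 ⊕ 1 = 1
g7 = g6 ∧ x4 = 1 ∧ 1 = 1
g8 = g4 ⊼ g7 = 1 ⊼ 1 = 0
g9 = g2 ∧ g8 = 1 ∧ 0 = 0
So g8 = 0 and g9 = 0.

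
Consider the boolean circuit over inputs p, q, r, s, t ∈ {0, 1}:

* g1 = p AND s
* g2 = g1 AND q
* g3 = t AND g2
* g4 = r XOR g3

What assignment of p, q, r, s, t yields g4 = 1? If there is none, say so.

g4 = r XOR g3 must be 1, so r and g3 differ.
Check with p=0, q=0, r=1, s=0, t=1:
g1 = p AND s = 0 AND 0 = 0
g2 = g1 AND q = 0 AND 0 = 0
g3 = t AND g2 = 1 AND 0 = 0
g4 = r XOR g3 = 1 XOR 0 = 1
So g4 = 1 as required.

p=0, q=0, r=1, s=0, t=1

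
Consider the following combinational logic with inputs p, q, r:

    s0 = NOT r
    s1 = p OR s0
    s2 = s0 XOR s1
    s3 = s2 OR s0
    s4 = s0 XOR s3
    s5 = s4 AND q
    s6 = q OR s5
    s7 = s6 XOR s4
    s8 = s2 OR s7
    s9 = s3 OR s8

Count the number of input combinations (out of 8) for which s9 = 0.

1

s9 = s3 OR s8 must be 0, so both s3 = 0 and s8 = 0.
s3 = s2 OR s0 must be 0, so both s2 = 0 and s0 = 0.
s8 = s2 OR s7 must be 0, so both s2 = 0 and s7 = 0.
Satisfying assignments:
  p=0, q=0, r=1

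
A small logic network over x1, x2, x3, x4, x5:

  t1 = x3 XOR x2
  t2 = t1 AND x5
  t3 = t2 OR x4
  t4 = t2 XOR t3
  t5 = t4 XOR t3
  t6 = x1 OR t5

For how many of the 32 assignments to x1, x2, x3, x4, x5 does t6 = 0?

t6 = x1 OR t5 must be 0, so both x1 = 0 and t5 = 0.
t5 = t4 XOR t3 must be 0, so t4 and t3 are equal.
Enumerating the 32 input combinations, 12 give t6 = 0 and 20 give t6 = 1.

12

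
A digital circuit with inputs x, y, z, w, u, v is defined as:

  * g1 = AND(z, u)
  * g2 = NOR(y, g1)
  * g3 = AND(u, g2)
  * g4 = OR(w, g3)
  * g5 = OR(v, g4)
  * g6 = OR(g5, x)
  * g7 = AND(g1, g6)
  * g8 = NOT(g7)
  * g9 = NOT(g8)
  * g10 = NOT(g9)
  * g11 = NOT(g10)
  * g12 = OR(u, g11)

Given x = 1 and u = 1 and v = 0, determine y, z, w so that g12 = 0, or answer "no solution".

no solution exists

With x = 1 and u = 1 and v = 0 fixed, none of the 8 settings of y, z, w give g12 = 0.
For example, with y=1, z=0, w=1:
g1 = AND(z, u) = AND(0, 1) = 0
g2 = NOR(y, g1) = NOR(1, 0) = 0
g3 = AND(u, g2) = AND(1, 0) = 0
g4 = OR(w, g3) = OR(1, 0) = 1
g5 = OR(v, g4) = OR(0, 1) = 1
g6 = OR(g5, x) = OR(1, 1) = 1
g7 = AND(g1, g6) = AND(0, 1) = 0
g8 = NOT(g7) = NOT 0 = 1
g9 = NOT(g8) = NOT 1 = 0
g10 = NOT(g9) = NOT 0 = 1
g11 = NOT(g10) = NOT 1 = 0
g12 = OR(u, g11) = OR(1, 0) = 1
giving g12 = 1 ≠ 0.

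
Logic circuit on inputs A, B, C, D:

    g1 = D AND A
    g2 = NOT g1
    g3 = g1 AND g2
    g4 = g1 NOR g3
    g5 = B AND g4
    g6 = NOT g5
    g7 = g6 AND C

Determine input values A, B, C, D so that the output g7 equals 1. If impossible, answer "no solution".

A=1, B=0, C=1, D=1

g7 = g6 AND C must be 1, so both g6 = 1 and C = 1.
g6 = NOT g5 must be 1, so g5 = 0.
Check with A=1, B=0, C=1, D=1:
g1 = D AND A = 1 AND 1 = 1
g2 = NOT g1 = NOT 1 = 0
g3 = g1 AND g2 = 1 AND 0 = 0
g4 = g1 NOR g3 = 1 NOR 0 = 0
g5 = B AND g4 = 0 AND 0 = 0
g6 = NOT g5 = NOT 0 = 1
g7 = g6 AND C = 1 AND 1 = 1
So g7 = 1 as required.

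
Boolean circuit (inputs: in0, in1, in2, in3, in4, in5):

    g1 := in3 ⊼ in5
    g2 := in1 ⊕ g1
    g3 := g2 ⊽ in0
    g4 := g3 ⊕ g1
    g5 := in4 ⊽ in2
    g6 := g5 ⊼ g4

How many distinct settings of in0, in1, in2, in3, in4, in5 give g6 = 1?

g6 = g5 ⊼ g4 must be 1, so at least one of g5, g4 is 0.
Enumerating the 64 input combinations, 54 give g6 = 1 and 10 give g6 = 0.

54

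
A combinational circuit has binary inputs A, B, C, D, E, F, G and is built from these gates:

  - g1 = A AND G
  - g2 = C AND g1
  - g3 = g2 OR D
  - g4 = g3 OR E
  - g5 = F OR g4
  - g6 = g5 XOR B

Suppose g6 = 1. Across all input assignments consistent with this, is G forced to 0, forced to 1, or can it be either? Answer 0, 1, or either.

either

Both values of G occur among assignments with g6 = 1:
  G=0: A=0, B=0, C=0, D=0, E=0, F=1, G=0
  G=1: A=0, B=0, C=0, D=0, E=0, F=1, G=1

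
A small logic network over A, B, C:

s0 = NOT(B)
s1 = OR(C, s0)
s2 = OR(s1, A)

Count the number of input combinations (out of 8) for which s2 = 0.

1

s2 = OR(s1, A) must be 0, so both s1 = 0 and A = 0.
Satisfying assignments:
  A=0, B=1, C=0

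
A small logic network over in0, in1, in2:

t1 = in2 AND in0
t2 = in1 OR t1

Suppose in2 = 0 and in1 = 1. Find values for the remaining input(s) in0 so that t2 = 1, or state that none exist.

t2 = in1 OR t1 must be 1, so at least one of in1, t1 is 1.
Check with in2 = 0 and in1 = 1 and in0=0:
t1 = in2 AND in0 = 0 AND 0 = 0
t2 = in1 OR t1 = 1 OR 0 = 1
So t2 = 1.

in0=0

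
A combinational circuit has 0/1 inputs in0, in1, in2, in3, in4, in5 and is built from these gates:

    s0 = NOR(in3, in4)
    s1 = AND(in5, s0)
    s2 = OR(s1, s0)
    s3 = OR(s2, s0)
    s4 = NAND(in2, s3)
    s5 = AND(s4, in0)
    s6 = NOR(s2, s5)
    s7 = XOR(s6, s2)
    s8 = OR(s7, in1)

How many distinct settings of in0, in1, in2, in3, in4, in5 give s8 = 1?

s8 = OR(s7, in1) must be 1, so at least one of s7, in1 is 1.
Enumerating the 64 input combinations, 52 give s8 = 1 and 12 give s8 = 0.

52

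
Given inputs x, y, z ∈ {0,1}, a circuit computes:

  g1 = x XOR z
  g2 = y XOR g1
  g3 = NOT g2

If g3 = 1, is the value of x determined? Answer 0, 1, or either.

Both values of x occur among assignments with g3 = 1:
  x=0: x=0, y=0, z=0
  x=1: x=1, y=0, z=1

either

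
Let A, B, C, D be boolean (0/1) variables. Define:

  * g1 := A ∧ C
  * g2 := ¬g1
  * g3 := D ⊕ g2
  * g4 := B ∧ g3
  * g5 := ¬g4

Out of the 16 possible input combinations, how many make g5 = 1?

g5 = ¬g4 must be 1, so g4 = 0.
Enumerating the 16 input combinations, 12 give g5 = 1 and 4 give g5 = 0.

12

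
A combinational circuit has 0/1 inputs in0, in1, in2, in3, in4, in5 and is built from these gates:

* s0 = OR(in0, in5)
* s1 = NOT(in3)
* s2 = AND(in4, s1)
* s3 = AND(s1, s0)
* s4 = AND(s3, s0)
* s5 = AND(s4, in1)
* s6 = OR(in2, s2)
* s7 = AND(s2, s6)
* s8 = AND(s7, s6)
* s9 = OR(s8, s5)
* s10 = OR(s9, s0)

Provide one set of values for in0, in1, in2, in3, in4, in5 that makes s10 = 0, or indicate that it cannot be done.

in0=0 in1=0 in2=1 in3=1 in4=1 in5=0

Check with in0=0 in1=0 in2=1 in3=1 in4=1 in5=0:
s0 = OR(in0, in5) = OR(0, 0) = 0
s1 = NOT(in3) = NOT 1 = 0
s2 = AND(in4, s1) = AND(1, 0) = 0
s3 = AND(s1, s0) = AND(0, 0) = 0
s4 = AND(s3, s0) = AND(0, 0) = 0
s5 = AND(s4, in1) = AND(0, 0) = 0
s6 = OR(in2, s2) = OR(1, 0) = 1
s7 = AND(s2, s6) = AND(0, 1) = 0
s8 = AND(s7, s6) = AND(0, 1) = 0
s9 = OR(s8, s5) = OR(0, 0) = 0
s10 = OR(s9, s0) = OR(0, 0) = 0
So s10 = 0 as required.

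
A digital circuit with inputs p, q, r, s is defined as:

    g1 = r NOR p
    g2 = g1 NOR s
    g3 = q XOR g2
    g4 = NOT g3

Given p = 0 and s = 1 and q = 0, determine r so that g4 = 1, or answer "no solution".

r=0

Check with p = 0 and s = 1 and q = 0 and r=0:
g1 = r NOR p = 0 NOR 0 = 1
g2 = g1 NOR s = 1 NOR 1 = 0
g3 = q XOR g2 = 0 XOR 0 = 0
g4 = NOT g3 = NOT 0 = 1
So g4 = 1.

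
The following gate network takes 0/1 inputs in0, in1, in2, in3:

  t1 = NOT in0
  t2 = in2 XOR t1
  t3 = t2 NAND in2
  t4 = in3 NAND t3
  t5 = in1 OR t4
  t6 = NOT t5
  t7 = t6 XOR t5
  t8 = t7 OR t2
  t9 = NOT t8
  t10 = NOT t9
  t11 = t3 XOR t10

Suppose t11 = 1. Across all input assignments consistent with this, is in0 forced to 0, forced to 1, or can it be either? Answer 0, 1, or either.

t11 = t3 XOR t10 must be 1, so t3 and t10 differ.
Every assignment with t11 = 1 has in0 = 1; there are 4 such assignment(s).
  in0=1, in1=0, in2=1, in3=0
  in0=1, in1=0, in2=1, in3=1
  in0=1, in1=1, in2=1, in3=0
  in0=1, in1=1, in2=1, in3=1

1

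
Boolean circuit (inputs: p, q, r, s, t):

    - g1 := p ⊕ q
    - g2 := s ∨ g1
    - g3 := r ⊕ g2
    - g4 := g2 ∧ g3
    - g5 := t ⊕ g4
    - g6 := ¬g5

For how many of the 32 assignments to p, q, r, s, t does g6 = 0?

g6 = ¬g5 must be 0, so g5 = 1.
Enumerating the 32 input combinations, 16 give g6 = 0 and 16 give g6 = 1.

16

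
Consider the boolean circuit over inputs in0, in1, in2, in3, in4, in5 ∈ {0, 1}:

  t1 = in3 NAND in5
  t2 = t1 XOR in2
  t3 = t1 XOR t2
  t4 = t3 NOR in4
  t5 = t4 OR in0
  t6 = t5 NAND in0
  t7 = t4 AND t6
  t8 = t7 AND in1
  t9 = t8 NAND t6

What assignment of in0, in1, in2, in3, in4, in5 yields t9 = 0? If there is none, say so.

in0=0, in1=1, in2=0, in3=0, in4=0, in5=0

t9 = t8 NAND t6 must be 0, so both t8 = 1 and t6 = 1.
Check with in0=0, in1=1, in2=0, in3=0, in4=0, in5=0:
t1 = in3 NAND in5 = 0 NAND 0 = 1
t2 = t1 XOR in2 = 1 XOR 0 = 1
t3 = t1 XOR t2 = 1 XOR 1 = 0
t4 = t3 NOR in4 = 0 NOR 0 = 1
t5 = t4 OR in0 = 1 OR 0 = 1
t6 = t5 NAND in0 = 1 NAND 0 = 1
t7 = t4 AND t6 = 1 AND 1 = 1
t8 = t7 AND in1 = 1 AND 1 = 1
t9 = t8 NAND t6 = 1 NAND 1 = 0
So t9 = 0 as required.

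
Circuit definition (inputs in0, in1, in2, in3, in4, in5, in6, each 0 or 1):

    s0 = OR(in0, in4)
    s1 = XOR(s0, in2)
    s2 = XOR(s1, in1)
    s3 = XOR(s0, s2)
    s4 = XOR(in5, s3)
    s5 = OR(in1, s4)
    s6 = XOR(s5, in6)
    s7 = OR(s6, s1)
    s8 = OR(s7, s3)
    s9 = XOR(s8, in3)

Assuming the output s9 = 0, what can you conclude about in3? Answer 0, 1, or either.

either

Both values of in3 occur among assignments with s9 = 0:
  in3=0: in0=0, in1=0, in2=0, in3=0, in4=0, in5=0, in6=0
  in3=1: in0=0, in1=0, in2=0, in3=1, in4=0, in5=0, in6=1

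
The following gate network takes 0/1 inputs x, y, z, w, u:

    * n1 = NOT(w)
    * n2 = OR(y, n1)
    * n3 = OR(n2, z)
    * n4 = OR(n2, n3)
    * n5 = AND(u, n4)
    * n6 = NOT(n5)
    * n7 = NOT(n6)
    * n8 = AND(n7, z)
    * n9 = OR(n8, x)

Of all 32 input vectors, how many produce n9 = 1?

n9 = OR(n8, x) must be 1, so at least one of n8, x is 1.
Enumerating the 32 input combinations, 20 give n9 = 1 and 12 give n9 = 0.

20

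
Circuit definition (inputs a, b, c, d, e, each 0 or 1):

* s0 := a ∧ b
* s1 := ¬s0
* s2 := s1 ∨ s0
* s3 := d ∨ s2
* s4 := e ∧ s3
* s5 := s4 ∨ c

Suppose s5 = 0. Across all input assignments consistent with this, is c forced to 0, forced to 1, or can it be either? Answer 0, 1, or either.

0

s5 = s4 ∨ c must be 0, so both s4 = 0 and c = 0.
s4 = e ∧ s3 must be 0, so at least one of e, s3 is 0.
Every assignment with s5 = 0 has c = 0; there are 8 such assignment(s).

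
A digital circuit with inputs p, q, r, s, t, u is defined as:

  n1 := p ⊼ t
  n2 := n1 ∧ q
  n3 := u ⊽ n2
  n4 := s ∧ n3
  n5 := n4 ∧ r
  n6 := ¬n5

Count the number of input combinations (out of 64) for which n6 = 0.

n6 = ¬n5 must be 0, so n5 = 1.
n5 = n4 ∧ r must be 1, so both n4 = 1 and r = 1.
Enumerating the 64 input combinations, 5 give n6 = 0 and 59 give n6 = 1.

5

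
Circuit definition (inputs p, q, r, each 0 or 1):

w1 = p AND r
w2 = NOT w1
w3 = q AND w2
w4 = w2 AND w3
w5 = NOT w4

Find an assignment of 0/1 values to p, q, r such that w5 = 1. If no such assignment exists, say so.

w5 = NOT w4 must be 1, so w4 = 0.
w4 = w2 AND w3 must be 0, so at least one of w2, w3 is 0.
Check with p=1, q=0, r=1:
w1 = p AND r = 1 AND 1 = 1
w2 = NOT w1 = NOT 1 = 0
w3 = q AND w2 = 0 AND 0 = 0
w4 = w2 AND w3 = 0 AND 0 = 0
w5 = NOT w4 = NOT 0 = 1
So w5 = 1 as required.

p=1, q=0, r=1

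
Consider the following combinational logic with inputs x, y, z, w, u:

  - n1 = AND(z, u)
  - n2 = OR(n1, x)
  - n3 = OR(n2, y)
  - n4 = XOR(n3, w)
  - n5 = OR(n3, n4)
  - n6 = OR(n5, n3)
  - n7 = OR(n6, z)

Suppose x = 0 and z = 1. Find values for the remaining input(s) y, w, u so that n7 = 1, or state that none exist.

y=0, w=0, u=0

n7 = OR(n6, z) must be 1, so at least one of n6, z is 1.
Check with x = 0 and z = 1 and y=0, w=0, u=0:
n1 = AND(z, u) = AND(1, 0) = 0
n2 = OR(n1, x) = OR(0, 0) = 0
n3 = OR(n2, y) = OR(0, 0) = 0
n4 = XOR(n3, w) = XOR(0, 0) = 0
n5 = OR(n3, n4) = OR(0, 0) = 0
n6 = OR(n5, n3) = OR(0, 0) = 0
n7 = OR(n6, z) = OR(0, 1) = 1
So n7 = 1.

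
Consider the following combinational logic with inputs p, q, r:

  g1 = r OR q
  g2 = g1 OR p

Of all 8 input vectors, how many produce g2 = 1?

7

g2 = g1 OR p must be 1, so at least one of g1, p is 1.
Enumerating the 8 input combinations, 7 give g2 = 1 and 1 give g2 = 0.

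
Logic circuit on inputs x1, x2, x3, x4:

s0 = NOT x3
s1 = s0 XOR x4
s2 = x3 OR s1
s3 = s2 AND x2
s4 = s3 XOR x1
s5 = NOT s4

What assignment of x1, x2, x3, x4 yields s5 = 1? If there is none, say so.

s5 = NOT s4 must be 1, so s4 = 0.
s4 = s3 XOR x1 must be 0, so s3 and x1 are equal.
Check with x1=1, x2=1, x3=0, x4=0:
s0 = NOT x3 = NOT 0 = 1
s1 = s0 XOR x4 = 1 XOR 0 = 1
s2 = x3 OR s1 = 0 OR 1 = 1
s3 = s2 AND x2 = 1 AND 1 = 1
s4 = s3 XOR x1 = 1 XOR 1 = 0
s5 = NOT s4 = NOT 0 = 1
So s5 = 1 as required.

x1=1, x2=1, x3=0, x4=0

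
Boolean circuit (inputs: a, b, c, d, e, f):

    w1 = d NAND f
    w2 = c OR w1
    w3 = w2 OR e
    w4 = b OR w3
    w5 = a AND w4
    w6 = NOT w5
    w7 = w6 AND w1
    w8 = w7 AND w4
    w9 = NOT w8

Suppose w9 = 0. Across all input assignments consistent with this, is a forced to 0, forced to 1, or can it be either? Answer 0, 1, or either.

0

w9 = NOT w8 must be 0, so w8 = 1.
w8 = w7 AND w4 must be 1, so both w7 = 1 and w4 = 1.
Every assignment with w9 = 0 has a = 0; there are 24 such assignment(s).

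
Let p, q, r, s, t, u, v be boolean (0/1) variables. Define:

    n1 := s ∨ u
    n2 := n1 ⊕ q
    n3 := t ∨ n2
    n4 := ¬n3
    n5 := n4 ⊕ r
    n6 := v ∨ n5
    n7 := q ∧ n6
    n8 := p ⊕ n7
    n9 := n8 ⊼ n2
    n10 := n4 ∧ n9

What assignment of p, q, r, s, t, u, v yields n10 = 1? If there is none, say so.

p=1 q=1 r=1 s=0 t=0 u=1 v=0

Check with p=1 q=1 r=1 s=0 t=0 u=1 v=0:
n1 = s ∨ u = 0 ∨ 1 = 1
n2 = n1 ⊕ q = 1 ⊕ 1 = 0
n3 = t ∨ n2 = 0 ∨ 0 = 0
n4 = ¬n3 = ¬0 = 1
n5 = n4 ⊕ r = 1 ⊕ 1 = 0
n6 = v ∨ n5 = 0 ∨ 0 = 0
n7 = q ∧ n6 = 1 ∧ 0 = 0
n8 = p ⊕ n7 = 1 ⊕ 0 = 1
n9 = n8 ⊼ n2 = 1 ⊼ 0 = 1
n10 = n4 ∧ n9 = 1 ∧ 1 = 1
So n10 = 1 as required.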